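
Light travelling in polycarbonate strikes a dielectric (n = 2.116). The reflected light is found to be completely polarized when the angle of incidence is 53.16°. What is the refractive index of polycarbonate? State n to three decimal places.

n ≈ 1.585

Full polarization of the reflected beam means tan θ_B = n₂/n₁, where n₁ is the incident medium (polycarbonate).
n₁ = n₂ / tan θ_B = 2.116 / tan 53.16° = 1.585.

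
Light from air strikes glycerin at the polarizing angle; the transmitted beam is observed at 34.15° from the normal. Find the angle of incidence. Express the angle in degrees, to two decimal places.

Since the reflected and refracted rays are at right angles at the polarizing angle, θ_B + θ_t = 90°.
So θ_B = 90° − θ_t = 90° − 34.15° = 55.85°.

θ_B ≈ 55.85°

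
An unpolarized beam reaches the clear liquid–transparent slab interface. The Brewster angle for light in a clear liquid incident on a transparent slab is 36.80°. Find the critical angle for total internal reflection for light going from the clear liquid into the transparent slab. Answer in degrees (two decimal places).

From Brewster, n₂/n₁ = tan θ_B = tan 36.80° = 0.7481.
Then sin θ_c = n₂/n₁ = 0.7481, so θ_c = arcsin 0.7481 = 48.43°.

θ_c ≈ 48.43°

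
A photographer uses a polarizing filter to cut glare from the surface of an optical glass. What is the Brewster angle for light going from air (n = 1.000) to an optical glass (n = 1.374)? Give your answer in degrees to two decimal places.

Here n₂/n₁ = 1.374/1.000 = 1.3740, and Brewster's law gives tan θ_B = n₂/n₁.
So θ_B = arctan 1.3740 = 53.95°.

θ_B ≈ 53.95°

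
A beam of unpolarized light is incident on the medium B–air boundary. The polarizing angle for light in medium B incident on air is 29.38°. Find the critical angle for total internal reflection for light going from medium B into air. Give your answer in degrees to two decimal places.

From Brewster, n₂/n₁ = tan θ_B = tan 29.38° = 0.5630.
Then sin θ_c = n₂/n₁ = 0.5630, so θ_c = arcsin 0.5630 = 34.26°.

θ_c ≈ 34.26°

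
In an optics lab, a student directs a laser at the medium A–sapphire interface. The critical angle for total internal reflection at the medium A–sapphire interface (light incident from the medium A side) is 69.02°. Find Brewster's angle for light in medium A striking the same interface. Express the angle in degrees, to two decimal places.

n₂/n₁ = sin θ_c = sin 69.02° = 0.9337.
tan θ_B equals the same ratio, so θ_B = arctan(0.9337) = 43.04°.

θ_B ≈ 43.04°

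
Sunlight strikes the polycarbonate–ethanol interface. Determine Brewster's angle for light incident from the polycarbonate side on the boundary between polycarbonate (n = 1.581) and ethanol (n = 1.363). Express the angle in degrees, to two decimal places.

θ_B ≈ 40.77°

Brewster's condition: tan θ_B = n₂/n₁ = 1.363/1.581 = 0.8621. Taking the arctangent, θ_B = 40.77°.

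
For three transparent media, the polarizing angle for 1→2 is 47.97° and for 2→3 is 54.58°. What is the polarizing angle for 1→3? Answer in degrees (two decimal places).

tan θ_B(1→2) = n₂/n₁ = tan 47.97° = 1.1094.
tan θ_B(2→3) = n₃/n₂ = tan 54.58° = 1.4061.
n₃/n₁ = 1.5600. Then tan θ_B(1→3) = n₃/n₁, so θ_B(1→3) = arctan(1.5600) = 57.34°.

θ_B ≈ 57.34°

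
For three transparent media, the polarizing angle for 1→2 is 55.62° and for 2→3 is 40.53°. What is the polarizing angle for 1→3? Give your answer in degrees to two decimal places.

Each Brewster angle gives a ratio: n₂/n₁ = tan 55.62° = 1.4616, n₃/n₂ = tan 40.53° = 0.8550.
n₃/n₁ = 1.2496. Then tan θ_B(1→3) = n₃/n₁, so θ_B(1→3) = arctan(1.2496) = 51.33°.

θ_B ≈ 51.33°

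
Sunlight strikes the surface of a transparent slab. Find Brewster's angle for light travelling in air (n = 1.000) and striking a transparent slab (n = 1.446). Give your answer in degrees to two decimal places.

θ_B ≈ 55.33°

Here n₂/n₁ = 1.446/1.000 = 1.4460, and Brewster's law gives tan θ_B = n₂/n₁. Taking the arctangent, θ_B = 55.33°.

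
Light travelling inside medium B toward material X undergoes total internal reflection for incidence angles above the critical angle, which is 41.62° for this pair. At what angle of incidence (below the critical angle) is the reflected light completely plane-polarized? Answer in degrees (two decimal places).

sin θ_c = n₂/n₁, so n₂/n₁ = sin 41.62° = 0.6642.
Brewster: tan θ_B = n₂/n₁ = 0.6642.
θ_B = arctan(0.6642) = 33.59°.

θ_B ≈ 33.59°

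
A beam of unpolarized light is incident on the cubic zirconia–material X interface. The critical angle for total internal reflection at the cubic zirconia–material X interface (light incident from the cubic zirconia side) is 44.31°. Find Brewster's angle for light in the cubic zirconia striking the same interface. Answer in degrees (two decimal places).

sin θ_c = n₂/n₁, so n₂/n₁ = sin 44.31° = 0.6985.
Brewster: tan θ_B = n₂/n₁ = 0.6985.
θ_B = arctan(0.6985) = 34.94°.

θ_B ≈ 34.94°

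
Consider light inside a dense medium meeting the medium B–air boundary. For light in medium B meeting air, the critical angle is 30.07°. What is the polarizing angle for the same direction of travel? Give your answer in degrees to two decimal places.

sin θ_c = n₂/n₁, so n₂/n₁ = sin 30.07° = 0.5011.
Brewster: tan θ_B = n₂/n₁ = 0.5011.
θ_B = arctan(0.5011) = 26.61°.

θ_B ≈ 26.61°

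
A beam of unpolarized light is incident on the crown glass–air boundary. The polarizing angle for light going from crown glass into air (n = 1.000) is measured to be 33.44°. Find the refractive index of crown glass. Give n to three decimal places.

n ≈ 1.514

At the polarizing angle, tan θ_B = n₂/n₁ with n₁ on the incident side (crown glass) and n₂ on the transmitted side (air).
n₁ = n₂ / tan θ_B = 1.000 / tan 33.44° = 1.514.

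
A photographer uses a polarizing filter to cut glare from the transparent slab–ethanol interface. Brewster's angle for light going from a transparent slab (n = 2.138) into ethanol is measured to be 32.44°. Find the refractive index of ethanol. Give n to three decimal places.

Brewster's law: tan θ_B = n₂/n₁ (light incident in a transparent slab, refracted into ethanol).
n₂ = n₁ tan θ_B = 2.138 × tan 32.44° = 1.359.

n ≈ 1.359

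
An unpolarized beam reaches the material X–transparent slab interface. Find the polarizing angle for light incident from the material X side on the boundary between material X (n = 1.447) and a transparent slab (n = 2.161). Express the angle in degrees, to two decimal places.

θ_B ≈ 56.19°

The reflected p-component vanishes when tan θ_B = n₂/n₁.
Brewster's condition: tan θ_B = n₂/n₁ = 2.161/1.447 = 1.4934. Taking the arctangent, θ_B = 56.19°.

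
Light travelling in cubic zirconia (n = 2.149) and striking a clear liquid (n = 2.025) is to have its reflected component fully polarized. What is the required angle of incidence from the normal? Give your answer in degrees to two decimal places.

Brewster's condition: tan θ_B = n₂/n₁ = 2.025/2.149 = 0.9423.
So θ_B = arctan 0.9423 = 43.30°.

θ_B ≈ 43.30°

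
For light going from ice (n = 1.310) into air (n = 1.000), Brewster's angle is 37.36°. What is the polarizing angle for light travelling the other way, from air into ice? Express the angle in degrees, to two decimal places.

tan θ_B' = n₁/n₂ = 1/tan θ_B, so θ_B' = 90° − θ_B.
θ_B' = 90° − 37.36° = 52.64°.

θ_B' ≈ 52.64°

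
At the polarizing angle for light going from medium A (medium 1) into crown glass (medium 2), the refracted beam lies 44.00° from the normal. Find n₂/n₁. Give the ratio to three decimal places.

n₂/n₁ ≈ 1.036

θ_B + θ_t = 90°, so θ_B = 90° − 44.00° = 46.00°.
tan θ_B = n₂/n₁, so n₂/n₁ = tan 46.00° = 1.036.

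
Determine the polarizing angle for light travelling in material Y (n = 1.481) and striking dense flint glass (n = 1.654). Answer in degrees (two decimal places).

Brewster's condition: tan θ_B = n₂/n₁ = 1.654/1.481 = 1.1168. Taking the arctangent, θ_B = 48.16°.

θ_B ≈ 48.16°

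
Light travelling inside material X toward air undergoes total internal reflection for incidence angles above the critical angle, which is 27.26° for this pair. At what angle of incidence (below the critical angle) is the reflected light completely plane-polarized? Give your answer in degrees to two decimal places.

n₂/n₁ = sin θ_c = sin 27.26° = 0.4580.
tan θ_B equals the same ratio, so θ_B = arctan(0.4580) = 24.61°.

θ_B ≈ 24.61°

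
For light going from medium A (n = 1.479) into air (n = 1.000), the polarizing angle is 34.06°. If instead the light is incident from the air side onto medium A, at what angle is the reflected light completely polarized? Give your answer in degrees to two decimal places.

θ_B' ≈ 55.94°

tan θ_B' = n₁/n₂ = 1/tan θ_B, so θ_B' = 90° − θ_B.
θ_B' = 90° − 34.06° = 55.94°.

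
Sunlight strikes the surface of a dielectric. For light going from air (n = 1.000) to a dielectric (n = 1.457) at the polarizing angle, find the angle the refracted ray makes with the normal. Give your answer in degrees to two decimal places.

θ_t ≈ 34.46°

θ_B = arctan(n₂/n₁) = arctan(1.457/1.000) = 55.54°.
The refracted ray is perpendicular to the reflected ray, so θ_t = 90° − θ_B = 34.46°.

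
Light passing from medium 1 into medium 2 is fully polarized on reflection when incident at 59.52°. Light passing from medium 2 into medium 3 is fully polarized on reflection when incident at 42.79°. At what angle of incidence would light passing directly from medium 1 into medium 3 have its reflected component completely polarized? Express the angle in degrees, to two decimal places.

n₂/n₁ = tan 59.52° = 1.6990 and n₃/n₂ = tan 42.79° = 0.9257.
So n₃/n₁ = (n₂/n₁)(n₃/n₂) = 1.6990 × 0.9257 = 1.5728.
θ_B(1→3) = arctan(1.5728) = 57.55°.

θ_B ≈ 57.55°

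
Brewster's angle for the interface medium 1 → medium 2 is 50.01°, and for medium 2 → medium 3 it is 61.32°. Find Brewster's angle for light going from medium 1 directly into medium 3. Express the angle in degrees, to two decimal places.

θ_B ≈ 65.35°

n₂/n₁ = tan 50.01° = 1.1922 and n₃/n₂ = tan 61.32° = 1.8281.
n₃/n₁ = 2.1794. Then tan θ_B(1→3) = n₃/n₁, so θ_B(1→3) = arctan(2.1794) = 65.35°.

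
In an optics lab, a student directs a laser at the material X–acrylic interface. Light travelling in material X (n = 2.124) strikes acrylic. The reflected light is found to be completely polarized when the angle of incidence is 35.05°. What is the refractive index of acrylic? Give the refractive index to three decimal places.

n ≈ 1.490

At Brewster's angle, tan θ_B = n₂/n₁ with n₁ on the incident side (material X) and n₂ on the transmitted side (acrylic).
n₂ = n₁ tan θ_B = 2.124 × tan 35.05° = 1.490.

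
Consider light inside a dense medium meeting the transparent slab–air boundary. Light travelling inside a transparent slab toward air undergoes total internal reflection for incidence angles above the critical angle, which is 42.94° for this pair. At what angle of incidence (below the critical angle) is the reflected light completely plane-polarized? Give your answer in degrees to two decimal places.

n₂/n₁ = sin θ_c = sin 42.94° = 0.6812.
tan θ_B equals the same ratio, so θ_B = arctan(0.6812) = 34.26°.

θ_B ≈ 34.26°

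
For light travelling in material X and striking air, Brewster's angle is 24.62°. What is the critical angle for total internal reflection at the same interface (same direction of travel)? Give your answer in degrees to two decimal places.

θ_c ≈ 27.27°

tan θ_B = n₂/n₁ = tan 24.62° = 0.4583.
Total internal reflection: sin θ_c = n₂/n₁ = 0.4583.
θ_c = arcsin(0.4583) = 27.27°.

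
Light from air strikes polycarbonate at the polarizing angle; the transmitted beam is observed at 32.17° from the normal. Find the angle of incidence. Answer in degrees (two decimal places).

θ_B ≈ 57.83°

Brewster's condition makes the reflected and refracted beams perpendicular: θ_B + θ_t = 90°.
θ_B = 90° − 32.17° = 57.83°.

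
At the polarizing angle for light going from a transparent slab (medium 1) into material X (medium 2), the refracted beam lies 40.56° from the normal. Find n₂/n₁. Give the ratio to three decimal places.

At Brewster incidence θ_B = 90° − θ_t = 90° − 40.56° = 49.44°.
Then n₂/n₁ = tan θ_B = tan 49.44° = 1.168.

n₂/n₁ ≈ 1.168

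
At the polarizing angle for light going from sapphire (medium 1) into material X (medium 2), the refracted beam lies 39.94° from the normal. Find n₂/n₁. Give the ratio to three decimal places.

θ_B + θ_t = 90°, so θ_B = 90° − 39.94° = 50.06°.
tan θ_B = n₂/n₁, so n₂/n₁ = tan 50.06° = 1.194.

n₂/n₁ ≈ 1.194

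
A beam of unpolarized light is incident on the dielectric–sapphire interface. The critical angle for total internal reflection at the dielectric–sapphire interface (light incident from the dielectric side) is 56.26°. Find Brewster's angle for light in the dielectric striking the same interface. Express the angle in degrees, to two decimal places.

At the critical angle sin θ_c = n₂/n₁, giving n₂/n₁ = sin 56.26° = 0.8316.
Then tan θ_B = n₂/n₁ = 0.8316, so θ_B = arctan 0.8316 = 39.75°.

θ_B ≈ 39.75°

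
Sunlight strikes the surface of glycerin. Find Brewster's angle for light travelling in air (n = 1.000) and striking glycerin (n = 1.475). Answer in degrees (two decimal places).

Here n₂/n₁ = 1.475/1.000 = 1.4750, and Brewster's law gives tan θ_B = n₂/n₁. Taking the arctangent, θ_B = 55.86°.

θ_B ≈ 55.86°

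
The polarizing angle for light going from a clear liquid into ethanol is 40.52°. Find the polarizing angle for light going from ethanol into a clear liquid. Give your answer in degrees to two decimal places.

θ_B' ≈ 49.48°

The two Brewster angles are complementary: θ_B' = 90° − θ_B = 90° − 40.52° = 49.48°.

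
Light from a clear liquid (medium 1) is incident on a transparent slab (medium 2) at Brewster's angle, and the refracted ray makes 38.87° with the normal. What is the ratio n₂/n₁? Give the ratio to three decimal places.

θ_B + θ_t = 90°, so θ_B = 90° − 38.87° = 51.13°.
tan θ_B = n₂/n₁, so n₂/n₁ = tan 51.13° = 1.241.

n₂/n₁ ≈ 1.241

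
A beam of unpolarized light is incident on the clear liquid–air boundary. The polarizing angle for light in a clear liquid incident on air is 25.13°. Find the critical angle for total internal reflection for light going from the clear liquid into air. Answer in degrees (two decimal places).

θ_c ≈ 27.97°

From Brewster, n₂/n₁ = tan θ_B = tan 25.13° = 0.4691.
Then sin θ_c = n₂/n₁ = 0.4691, so θ_c = arcsin 0.4691 = 27.97°.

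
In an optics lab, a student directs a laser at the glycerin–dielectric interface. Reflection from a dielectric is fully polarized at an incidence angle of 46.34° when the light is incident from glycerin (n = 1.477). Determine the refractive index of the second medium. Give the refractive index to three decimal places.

n ≈ 1.548

Brewster's law: tan θ_B = n₂/n₁ (light incident in glycerin, refracted into a dielectric).
n₂ = n₁ tan θ_B = 1.477 × tan 46.34° = 1.548.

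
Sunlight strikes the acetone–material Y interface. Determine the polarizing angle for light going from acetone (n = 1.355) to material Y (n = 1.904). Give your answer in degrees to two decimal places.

θ_B ≈ 54.56°

The reflected p-component vanishes when tan θ_B = n₂/n₁.
Brewster's condition: tan θ_B = n₂/n₁ = 1.904/1.355 = 1.4052.
So θ_B = arctan 1.4052 = 54.56°.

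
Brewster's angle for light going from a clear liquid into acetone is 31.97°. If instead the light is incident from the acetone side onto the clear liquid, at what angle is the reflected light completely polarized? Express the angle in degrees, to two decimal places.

tan θ_B' = n₁/n₂ = 1/tan θ_B, so θ_B' = 90° − θ_B.
θ_B' = 90° − 31.97° = 58.03°.

θ_B' ≈ 58.03°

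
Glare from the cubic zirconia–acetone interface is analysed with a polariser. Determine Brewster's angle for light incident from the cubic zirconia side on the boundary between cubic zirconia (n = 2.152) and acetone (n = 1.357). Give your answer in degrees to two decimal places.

tan θ_B = n₂/n₁ = 1.357/2.152 = 0.6306.
θ_B = arctan(0.6306) = 32.23°.

θ_B ≈ 32.23°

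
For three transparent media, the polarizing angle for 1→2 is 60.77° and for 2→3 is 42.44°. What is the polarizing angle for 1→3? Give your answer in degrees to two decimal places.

θ_B ≈ 58.54°

n₂/n₁ = tan 60.77° = 1.7871 and n₃/n₂ = tan 42.44° = 0.9144.
n₃/n₁ = 1.6341. Then tan θ_B(1→3) = n₃/n₁, so θ_B(1→3) = arctan(1.6341) = 58.54°.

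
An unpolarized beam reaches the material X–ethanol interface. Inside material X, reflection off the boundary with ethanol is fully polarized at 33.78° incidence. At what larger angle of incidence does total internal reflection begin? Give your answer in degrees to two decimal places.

n₂/n₁ = tan 33.78° = 0.6689; the critical angle satisfies sin θ_c = n₂/n₁.
θ_c = arcsin(0.6689) = 41.99°.

θ_c ≈ 41.99°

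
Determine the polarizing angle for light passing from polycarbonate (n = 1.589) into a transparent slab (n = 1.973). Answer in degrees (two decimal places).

θ_B ≈ 51.15°

Here n₂/n₁ = 1.973/1.589 = 1.2417, and Brewster's law gives tan θ_B = n₂/n₁.
So θ_B = arctan 1.2417 = 51.15°.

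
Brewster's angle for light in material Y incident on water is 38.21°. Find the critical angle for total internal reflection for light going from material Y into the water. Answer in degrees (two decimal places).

From Brewster, n₂/n₁ = tan θ_B = tan 38.21° = 0.7872.
Then sin θ_c = n₂/n₁ = 0.7872, so θ_c = arcsin 0.7872 = 51.93°.

θ_c ≈ 51.93°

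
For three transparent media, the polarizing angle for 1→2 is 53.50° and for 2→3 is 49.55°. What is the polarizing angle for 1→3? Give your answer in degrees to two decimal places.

tan θ_B(1→2) = n₂/n₁ = tan 53.50° = 1.3514.
tan θ_B(2→3) = n₃/n₂ = tan 49.55° = 1.1729.
Multiplying, n₃/n₁ = 1.3514 × 1.1729 = 1.5851, and θ_B(1→3) = arctan 1.5851 = 57.75°.

θ_B ≈ 57.75°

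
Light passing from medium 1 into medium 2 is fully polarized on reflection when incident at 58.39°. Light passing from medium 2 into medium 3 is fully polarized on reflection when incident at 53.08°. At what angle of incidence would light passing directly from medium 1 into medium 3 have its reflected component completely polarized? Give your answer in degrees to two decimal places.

tan θ_B(1→2) = n₂/n₁ = tan 58.39° = 1.6248.
tan θ_B(2→3) = n₃/n₂ = tan 53.08° = 1.3309.
n₃/n₁ = 2.1625. Then tan θ_B(1→3) = n₃/n₁, so θ_B(1→3) = arctan(2.1625) = 65.18°.

θ_B ≈ 65.18°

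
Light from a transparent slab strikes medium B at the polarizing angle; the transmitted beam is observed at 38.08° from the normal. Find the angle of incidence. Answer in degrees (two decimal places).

θ_B ≈ 51.92°

Brewster's condition makes the reflected and refracted beams perpendicular: θ_B + θ_t = 90°.
So θ_B = 90° − θ_t = 90° − 38.08° = 51.92°.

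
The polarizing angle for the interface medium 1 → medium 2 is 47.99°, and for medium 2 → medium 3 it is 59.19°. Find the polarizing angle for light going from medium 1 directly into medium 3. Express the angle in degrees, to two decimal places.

tan θ_B(1→2) = n₂/n₁ = tan 47.99° = 1.1102.
tan θ_B(2→3) = n₃/n₂ = tan 59.19° = 1.6769.
n₃/n₁ = 1.8617. Then tan θ_B(1→3) = n₃/n₁, so θ_B(1→3) = arctan(1.8617) = 61.76°.

θ_B ≈ 61.76°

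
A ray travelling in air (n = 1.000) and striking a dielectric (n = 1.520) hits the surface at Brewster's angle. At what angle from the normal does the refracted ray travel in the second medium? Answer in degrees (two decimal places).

θ_t ≈ 33.34°

θ_B = arctan(n₂/n₁) = arctan(1.520/1.000) = 56.66°.
Since θ_B + θ_t = 90° at Brewster incidence, θ_t = 90° − 56.66° = 33.34°.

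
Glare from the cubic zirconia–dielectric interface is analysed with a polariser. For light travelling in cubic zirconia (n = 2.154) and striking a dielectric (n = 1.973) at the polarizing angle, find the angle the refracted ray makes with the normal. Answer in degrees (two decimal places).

θ_t ≈ 47.51°

θ_B = arctan(n₂/n₁) = arctan(1.973/2.154) = 42.49°.
The refracted ray is perpendicular to the reflected ray, so θ_t = 90° − θ_B = 47.51°.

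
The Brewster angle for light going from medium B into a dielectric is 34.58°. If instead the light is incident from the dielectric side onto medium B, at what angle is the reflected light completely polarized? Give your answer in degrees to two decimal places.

θ_B' ≈ 55.42°

The two Brewster angles are complementary: θ_B' = 90° − θ_B = 90° − 34.58° = 55.42°.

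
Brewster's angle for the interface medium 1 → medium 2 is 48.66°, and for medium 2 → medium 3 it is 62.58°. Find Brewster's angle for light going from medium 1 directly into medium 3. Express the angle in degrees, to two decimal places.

tan θ_B(1→2) = n₂/n₁ = tan 48.66° = 1.1367.
tan θ_B(2→3) = n₃/n₂ = tan 62.58° = 1.9275.
Multiplying, n₃/n₁ = 1.1367 × 1.9275 = 2.1910, and θ_B(1→3) = arctan 2.1910 = 65.47°.

θ_B ≈ 65.47°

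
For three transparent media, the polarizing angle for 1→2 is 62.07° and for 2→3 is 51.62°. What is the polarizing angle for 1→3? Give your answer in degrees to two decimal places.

tan θ_B(1→2) = n₂/n₁ = tan 62.07° = 1.8863.
tan θ_B(2→3) = n₃/n₂ = tan 51.62° = 1.2626.
So n₃/n₁ = (n₂/n₁)(n₃/n₂) = 1.8863 × 1.2626 = 2.3816.
θ_B(1→3) = arctan(2.3816) = 67.22°.

θ_B ≈ 67.22°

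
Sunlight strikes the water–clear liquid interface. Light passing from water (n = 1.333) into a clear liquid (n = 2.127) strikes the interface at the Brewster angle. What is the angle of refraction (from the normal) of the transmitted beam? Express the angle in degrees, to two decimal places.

tan θ_B = n₂/n₁ = 2.127/1.333 = 1.5956, so θ_B = 57.92°.
Since θ_B + θ_t = 90° at Brewster incidence, θ_t = 90° − 57.92° = 32.08°.

θ_t ≈ 32.08°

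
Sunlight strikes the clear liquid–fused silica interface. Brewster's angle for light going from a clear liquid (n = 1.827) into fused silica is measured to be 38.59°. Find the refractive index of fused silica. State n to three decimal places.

Full polarization of the reflected beam means tan θ_B = n₂/n₁, where n₁ is the incident medium (a clear liquid).
n₂ = n₁ tan θ_B = 1.827 × tan 38.59° = 1.458.

n ≈ 1.458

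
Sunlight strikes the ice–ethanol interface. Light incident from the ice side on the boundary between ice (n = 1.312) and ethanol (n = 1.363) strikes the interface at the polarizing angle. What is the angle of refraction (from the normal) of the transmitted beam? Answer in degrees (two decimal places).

tan θ_B = n₂/n₁ = 1.363/1.312 = 1.0389, so θ_B = 46.09°.
The refracted ray is perpendicular to the reflected ray, so θ_t = 90° − θ_B = 43.91°.

θ_t ≈ 43.91°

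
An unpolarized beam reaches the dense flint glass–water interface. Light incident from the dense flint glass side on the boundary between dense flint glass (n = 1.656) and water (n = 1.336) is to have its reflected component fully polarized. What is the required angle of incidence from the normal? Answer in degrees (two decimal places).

tan θ_B = n₂/n₁ = 1.336/1.656 = 0.8068.
θ_B = arctan(0.8068) = 38.90°.

θ_B ≈ 38.90°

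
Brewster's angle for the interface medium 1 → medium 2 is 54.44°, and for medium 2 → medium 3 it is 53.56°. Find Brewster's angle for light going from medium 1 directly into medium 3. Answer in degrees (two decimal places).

n₂/n₁ = tan 54.44° = 1.3988 and n₃/n₂ = tan 53.56° = 1.3544.
n₃/n₁ = 1.8946. Then tan θ_B(1→3) = n₃/n₁, so θ_B(1→3) = arctan(1.8946) = 62.17°.

θ_B ≈ 62.17°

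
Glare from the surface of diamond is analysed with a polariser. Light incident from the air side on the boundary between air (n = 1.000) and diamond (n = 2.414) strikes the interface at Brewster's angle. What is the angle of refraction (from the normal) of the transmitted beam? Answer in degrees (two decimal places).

θ_t ≈ 22.50°

First find Brewster's angle: tan θ_B = 2.414/1.000 = 2.4140, giving θ_B = 67.50°.
Since θ_B + θ_t = 90° at Brewster incidence, θ_t = 90° − 67.50° = 22.50°.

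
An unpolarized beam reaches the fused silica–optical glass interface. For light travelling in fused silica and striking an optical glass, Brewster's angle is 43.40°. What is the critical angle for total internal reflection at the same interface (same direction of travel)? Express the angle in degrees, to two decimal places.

θ_c ≈ 71.02°

tan θ_B = n₂/n₁ = tan 43.40° = 0.9457.
Total internal reflection: sin θ_c = n₂/n₁ = 0.9457.
θ_c = arcsin(0.9457) = 71.02°.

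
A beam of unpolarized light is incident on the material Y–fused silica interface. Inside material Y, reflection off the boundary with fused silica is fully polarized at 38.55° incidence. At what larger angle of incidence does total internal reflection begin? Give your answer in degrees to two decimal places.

θ_c ≈ 52.83°

tan θ_B = n₂/n₁ = tan 38.55° = 0.7969.
Total internal reflection: sin θ_c = n₂/n₁ = 0.7969.
θ_c = arcsin(0.7969) = 52.83°.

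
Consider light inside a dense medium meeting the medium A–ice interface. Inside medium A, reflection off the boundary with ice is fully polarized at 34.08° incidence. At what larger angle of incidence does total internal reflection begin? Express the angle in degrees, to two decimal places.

θ_c ≈ 42.57°

tan θ_B = n₂/n₁ = tan 34.08° = 0.6765.
Total internal reflection: sin θ_c = n₂/n₁ = 0.6765.
θ_c = arcsin(0.6765) = 42.57°.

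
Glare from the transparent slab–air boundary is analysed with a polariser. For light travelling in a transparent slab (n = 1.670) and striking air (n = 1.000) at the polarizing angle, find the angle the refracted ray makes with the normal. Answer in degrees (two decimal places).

First find Brewster's angle: tan θ_B = 1.000/1.670 = 0.5988, giving θ_B = 30.91°.
Since θ_B + θ_t = 90° at Brewster incidence, θ_t = 90° − 30.91° = 59.09°.

θ_t ≈ 59.09°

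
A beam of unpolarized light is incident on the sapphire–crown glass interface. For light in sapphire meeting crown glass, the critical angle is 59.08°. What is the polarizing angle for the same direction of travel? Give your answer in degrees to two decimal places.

θ_B ≈ 40.63°

At the critical angle sin θ_c = n₂/n₁, giving n₂/n₁ = sin 59.08° = 0.8579.
Then tan θ_B = n₂/n₁ = 0.8579, so θ_B = arctan 0.8579 = 40.63°.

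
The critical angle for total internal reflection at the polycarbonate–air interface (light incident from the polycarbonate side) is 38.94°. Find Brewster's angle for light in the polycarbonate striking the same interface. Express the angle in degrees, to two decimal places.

θ_B ≈ 32.15°

At the critical angle sin θ_c = n₂/n₁, giving n₂/n₁ = sin 38.94° = 0.6285.
Then tan θ_B = n₂/n₁ = 0.6285, so θ_B = arctan 0.6285 = 32.15°.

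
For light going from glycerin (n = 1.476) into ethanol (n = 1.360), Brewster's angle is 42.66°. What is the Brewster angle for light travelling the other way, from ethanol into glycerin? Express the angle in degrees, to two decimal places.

The two Brewster angles are complementary: θ_B' = 90° − θ_B = 90° − 42.66° = 47.34°.

θ_B' ≈ 47.34°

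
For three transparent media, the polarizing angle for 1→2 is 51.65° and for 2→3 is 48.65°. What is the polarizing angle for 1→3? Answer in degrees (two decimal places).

tan θ_B(1→2) = n₂/n₁ = tan 51.65° = 1.2640.
tan θ_B(2→3) = n₃/n₂ = tan 48.65° = 1.1363.
So n₃/n₁ = (n₂/n₁)(n₃/n₂) = 1.2640 × 1.1363 = 1.4362.
θ_B(1→3) = arctan(1.4362) = 55.15°.

θ_B ≈ 55.15°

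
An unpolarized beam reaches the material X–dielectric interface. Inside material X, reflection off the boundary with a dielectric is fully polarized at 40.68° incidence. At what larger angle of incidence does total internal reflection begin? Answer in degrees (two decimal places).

n₂/n₁ = tan 40.68° = 0.8595; the critical angle satisfies sin θ_c = n₂/n₁.
θ_c = arcsin(0.8595) = 59.26°.

θ_c ≈ 59.26°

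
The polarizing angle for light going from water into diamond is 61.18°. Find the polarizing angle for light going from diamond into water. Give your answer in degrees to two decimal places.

The two Brewster angles are complementary: θ_B' = 90° − θ_B = 90° − 61.18° = 28.82°.

θ_B' ≈ 28.82°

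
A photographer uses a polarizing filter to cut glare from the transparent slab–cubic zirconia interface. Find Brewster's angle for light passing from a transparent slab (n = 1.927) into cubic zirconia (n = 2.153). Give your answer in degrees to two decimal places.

At Brewster's angle the reflected and refracted rays are perpendicular, which with Snell's law gives tan θ_B = n₂/n₁.
Here n₂/n₁ = 2.153/1.927 = 1.1173, and Brewster's law gives tan θ_B = n₂/n₁. Taking the arctangent, θ_B = 48.17°.

θ_B ≈ 48.17°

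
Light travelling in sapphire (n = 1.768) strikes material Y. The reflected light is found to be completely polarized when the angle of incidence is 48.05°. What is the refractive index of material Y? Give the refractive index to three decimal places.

At the polarizing angle, tan θ_B = n₂/n₁ with n₁ on the incident side (sapphire) and n₂ on the transmitted side (material Y).
n₂ = n₁ tan θ_B = 1.768 × tan 48.05° = 1.967.

n ≈ 1.967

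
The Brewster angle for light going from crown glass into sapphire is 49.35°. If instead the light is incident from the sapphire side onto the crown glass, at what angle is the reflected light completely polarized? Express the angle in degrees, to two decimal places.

tan θ_B' = n₁/n₂ = 1/tan θ_B, so θ_B' = 90° − θ_B.
θ_B' = 90° − 49.35° = 40.65°.

θ_B' ≈ 40.65°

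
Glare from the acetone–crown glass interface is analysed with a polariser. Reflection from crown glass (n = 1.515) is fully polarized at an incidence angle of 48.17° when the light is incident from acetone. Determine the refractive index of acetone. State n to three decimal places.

n ≈ 1.356

At Brewster's angle, tan θ_B = n₂/n₁ with n₁ on the incident side (acetone) and n₂ on the transmitted side (crown glass).
n₁ = n₂ / tan θ_B = 1.515 / tan 48.17° = 1.356.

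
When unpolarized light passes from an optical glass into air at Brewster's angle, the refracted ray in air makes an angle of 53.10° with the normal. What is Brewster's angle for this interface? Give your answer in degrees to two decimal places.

θ_B ≈ 36.90°

Brewster's condition makes the reflected and refracted beams perpendicular: θ_B + θ_t = 90°.
So θ_B = 90° − θ_t = 90° − 53.10° = 36.90°.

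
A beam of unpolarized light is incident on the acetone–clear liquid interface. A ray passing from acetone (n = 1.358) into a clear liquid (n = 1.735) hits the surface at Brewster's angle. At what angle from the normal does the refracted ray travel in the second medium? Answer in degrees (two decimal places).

θ_B = arctan(n₂/n₁) = arctan(1.735/1.358) = 51.95°.
Since θ_B + θ_t = 90° at Brewster incidence, θ_t = 90° − 51.95° = 38.05°.

θ_t ≈ 38.05°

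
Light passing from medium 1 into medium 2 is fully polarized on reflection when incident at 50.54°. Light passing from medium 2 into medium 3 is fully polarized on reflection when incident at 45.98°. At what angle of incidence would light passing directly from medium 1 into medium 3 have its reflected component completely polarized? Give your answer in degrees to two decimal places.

θ_B ≈ 51.50°

tan θ_B(1→2) = n₂/n₁ = tan 50.54° = 1.2148.
tan θ_B(2→3) = n₃/n₂ = tan 45.98° = 1.0348.
n₃/n₁ = 1.2571. Then tan θ_B(1→3) = n₃/n₁, so θ_B(1→3) = arctan(1.2571) = 51.50°.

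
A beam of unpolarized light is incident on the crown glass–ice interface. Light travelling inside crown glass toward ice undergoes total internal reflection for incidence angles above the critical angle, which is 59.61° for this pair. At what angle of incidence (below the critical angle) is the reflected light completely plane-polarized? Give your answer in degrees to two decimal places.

θ_B ≈ 40.78°

sin θ_c = n₂/n₁, so n₂/n₁ = sin 59.61° = 0.8626.
Brewster: tan θ_B = n₂/n₁ = 0.8626.
θ_B = arctan(0.8626) = 40.78°.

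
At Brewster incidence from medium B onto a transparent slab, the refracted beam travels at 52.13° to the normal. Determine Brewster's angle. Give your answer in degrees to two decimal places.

Brewster's condition makes the reflected and refracted beams perpendicular: θ_B + θ_t = 90°.
So θ_B = 90° − θ_t = 90° − 52.13° = 37.87°.

θ_B ≈ 37.87°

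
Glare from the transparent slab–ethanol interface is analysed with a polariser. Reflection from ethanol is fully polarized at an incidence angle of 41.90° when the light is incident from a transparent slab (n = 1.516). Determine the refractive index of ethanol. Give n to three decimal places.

Brewster's law: tan θ_B = n₂/n₁ (light incident in a transparent slab, refracted into ethanol).
n₂ = n₁ tan θ_B = 1.516 × tan 41.90° = 1.360.

n ≈ 1.360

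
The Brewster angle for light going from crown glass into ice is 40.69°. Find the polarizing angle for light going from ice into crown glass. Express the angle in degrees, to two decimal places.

θ_B' ≈ 49.31°

tan θ_B' = n₁/n₂ = 1/tan θ_B, so θ_B' = 90° − θ_B.
θ_B' = 90° − 40.69° = 49.31°.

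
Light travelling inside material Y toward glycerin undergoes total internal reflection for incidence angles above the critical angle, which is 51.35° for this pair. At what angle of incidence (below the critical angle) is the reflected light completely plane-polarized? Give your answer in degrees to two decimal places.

At the critical angle sin θ_c = n₂/n₁, giving n₂/n₁ = sin 51.35° = 0.7810.
Then tan θ_B = n₂/n₁ = 0.7810, so θ_B = arctan 0.7810 = 37.99°.

θ_B ≈ 37.99°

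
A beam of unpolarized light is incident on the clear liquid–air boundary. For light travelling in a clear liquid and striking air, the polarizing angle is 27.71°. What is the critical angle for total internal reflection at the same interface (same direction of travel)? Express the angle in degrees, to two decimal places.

θ_c ≈ 31.68°

n₂/n₁ = tan 27.71° = 0.5252; the critical angle satisfies sin θ_c = n₂/n₁.
θ_c = arcsin(0.5252) = 31.68°.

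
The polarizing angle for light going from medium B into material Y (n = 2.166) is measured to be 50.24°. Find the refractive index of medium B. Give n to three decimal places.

At the polarizing angle, tan θ_B = n₂/n₁ with n₁ on the incident side (medium B) and n₂ on the transmitted side (material Y).
n₁ = n₂ / tan θ_B = 2.166 / tan 50.24° = 1.802.

n ≈ 1.802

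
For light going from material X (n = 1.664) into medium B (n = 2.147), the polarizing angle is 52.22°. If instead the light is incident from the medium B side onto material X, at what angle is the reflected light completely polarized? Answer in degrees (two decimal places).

Reversing the direction swaps n₁ and n₂, so tan θ_B' = 1/tan θ_B and θ_B' = 90° − θ_B.
Hence θ_B' = 90° − 52.22° = 37.78°.

θ_B' ≈ 37.78°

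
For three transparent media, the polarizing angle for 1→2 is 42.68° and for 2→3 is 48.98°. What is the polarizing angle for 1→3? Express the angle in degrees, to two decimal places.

θ_B ≈ 46.67°

tan θ_B(1→2) = n₂/n₁ = tan 42.68° = 0.9221.
tan θ_B(2→3) = n₃/n₂ = tan 48.98° = 1.1496.
n₃/n₁ = 1.0600. Then tan θ_B(1→3) = n₃/n₁, so θ_B(1→3) = arctan(1.0600) = 46.67°.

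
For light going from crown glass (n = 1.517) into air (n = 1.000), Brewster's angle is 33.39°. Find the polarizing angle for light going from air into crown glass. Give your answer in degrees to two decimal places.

Reversing the direction swaps n₁ and n₂, so tan θ_B' = 1/tan θ_B and θ_B' = 90° − θ_B.
Hence θ_B' = 90° − 33.39° = 56.61°.

θ_B' ≈ 56.61°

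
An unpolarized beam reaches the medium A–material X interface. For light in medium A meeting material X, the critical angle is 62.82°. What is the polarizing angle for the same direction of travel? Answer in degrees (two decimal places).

θ_B ≈ 41.66°

sin θ_c = n₂/n₁, so n₂/n₁ = sin 62.82° = 0.8896.
Brewster: tan θ_B = n₂/n₁ = 0.8896.
θ_B = arctan(0.8896) = 41.66°.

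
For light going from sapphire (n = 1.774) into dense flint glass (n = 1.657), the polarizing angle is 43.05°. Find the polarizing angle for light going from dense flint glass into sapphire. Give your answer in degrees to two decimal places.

tan θ_B' = n₁/n₂ = 1/tan θ_B, so θ_B' = 90° − θ_B.
θ_B' = 90° − 43.05° = 46.95°.

θ_B' ≈ 46.95°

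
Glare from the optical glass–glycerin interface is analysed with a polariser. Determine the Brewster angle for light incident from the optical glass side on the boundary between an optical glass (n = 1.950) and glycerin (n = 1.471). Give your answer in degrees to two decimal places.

Brewster's condition: tan θ_B = n₂/n₁ = 1.471/1.950 = 0.7544. Taking the arctangent, θ_B = 37.03°.

θ_B ≈ 37.03°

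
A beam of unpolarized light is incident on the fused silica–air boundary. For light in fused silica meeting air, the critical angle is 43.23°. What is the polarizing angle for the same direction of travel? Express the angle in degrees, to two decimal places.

At the critical angle sin θ_c = n₂/n₁, giving n₂/n₁ = sin 43.23° = 0.6849.
Then tan θ_B = n₂/n₁ = 0.6849, so θ_B = arctan 0.6849 = 34.41°.

θ_B ≈ 34.41°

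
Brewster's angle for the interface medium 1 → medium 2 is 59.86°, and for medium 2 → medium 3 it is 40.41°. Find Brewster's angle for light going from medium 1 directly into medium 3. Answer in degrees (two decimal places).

θ_B ≈ 55.71°

Each Brewster angle gives a ratio: n₂/n₁ = tan 59.86° = 1.7223, n₃/n₂ = tan 40.41° = 0.8514.
n₃/n₁ = 1.4663. Then tan θ_B(1→3) = n₃/n₁, so θ_B(1→3) = arctan(1.4663) = 55.71°.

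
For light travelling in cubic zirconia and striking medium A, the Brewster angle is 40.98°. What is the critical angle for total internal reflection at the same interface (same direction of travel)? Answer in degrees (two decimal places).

From Brewster, n₂/n₁ = tan θ_B = tan 40.98° = 0.8687.
Then sin θ_c = n₂/n₁ = 0.8687, so θ_c = arcsin 0.8687 = 60.30°.

θ_c ≈ 60.30°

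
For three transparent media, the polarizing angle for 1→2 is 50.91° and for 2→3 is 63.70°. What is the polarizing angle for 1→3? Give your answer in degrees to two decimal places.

θ_B ≈ 68.12°

tan θ_B(1→2) = n₂/n₁ = tan 50.91° = 1.2309.
tan θ_B(2→3) = n₃/n₂ = tan 63.70° = 2.0233.
n₃/n₁ = 2.4906. Then tan θ_B(1→3) = n₃/n₁, so θ_B(1→3) = arctan(2.4906) = 68.12°.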